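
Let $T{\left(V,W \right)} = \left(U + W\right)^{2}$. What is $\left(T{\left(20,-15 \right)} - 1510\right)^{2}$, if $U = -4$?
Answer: $1320201$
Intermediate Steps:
$T{\left(V,W \right)} = \left(-4 + W\right)^{2}$
$\left(T{\left(20,-15 \right)} - 1510\right)^{2} = \left(\left(-4 - 15\right)^{2} - 1510\right)^{2} = \left(\left(-19\right)^{2} - 1510\right)^{2} = \left(361 - 1510\right)^{2} = \left(-1149\right)^{2} = 1320201$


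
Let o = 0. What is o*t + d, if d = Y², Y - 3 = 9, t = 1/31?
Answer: 144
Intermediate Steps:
t = 1/31 ≈ 0.032258
Y = 12 (Y = 3 + 9 = 12)
d = 144 (d = 12² = 144)
o*t + d = 0*(1/31) + 144 = 0 + 144 = 144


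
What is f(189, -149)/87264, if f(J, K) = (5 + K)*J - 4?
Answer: -6805/21816 ≈ -0.31193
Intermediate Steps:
f(J, K) = -4 + J*(5 + K) (f(J, K) = J*(5 + K) - 4 = -4 + J*(5 + K))
f(189, -149)/87264 = (-4 + 5*189 + 189*(-149))/87264 = (-4 + 945 - 28161)*(1/87264) = -27220*1/87264 = -6805/21816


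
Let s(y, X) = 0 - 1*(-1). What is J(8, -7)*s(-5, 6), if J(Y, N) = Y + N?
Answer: 1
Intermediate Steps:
s(y, X) = 1 (s(y, X) = 0 + 1 = 1)
J(Y, N) = N + Y
J(8, -7)*s(-5, 6) = (-7 + 8)*1 = 1*1 = 1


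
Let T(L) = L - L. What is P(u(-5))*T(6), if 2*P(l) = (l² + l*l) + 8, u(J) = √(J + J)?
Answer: 0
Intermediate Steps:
T(L) = 0
u(J) = √2*√J (u(J) = √(2*J) = √2*√J)
P(l) = 4 + l² (P(l) = ((l² + l*l) + 8)/2 = ((l² + l²) + 8)/2 = (2*l² + 8)/2 = (8 + 2*l²)/2 = 4 + l²)
P(u(-5))*T(6) = (4 + (√2*√(-5))²)*0 = (4 + (√2*(I*√5))²)*0 = (4 + (I*√10)²)*0 = (4 - 10)*0 = -6*0 = 0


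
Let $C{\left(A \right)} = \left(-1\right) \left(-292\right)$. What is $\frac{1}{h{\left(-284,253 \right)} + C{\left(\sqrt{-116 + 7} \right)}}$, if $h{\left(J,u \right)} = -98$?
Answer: $\frac{1}{194} \approx 0.0051546$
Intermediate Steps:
$C{\left(A \right)} = 292$
$\frac{1}{h{\left(-284,253 \right)} + C{\left(\sqrt{-116 + 7} \right)}} = \frac{1}{-98 + 292} = \frac{1}{194}$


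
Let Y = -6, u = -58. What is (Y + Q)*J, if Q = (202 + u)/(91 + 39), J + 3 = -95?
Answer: 31164/65 ≈ 479.45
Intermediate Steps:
J = -98 (J = -3 - 95 = -98)
Q = 72/65 (Q = (202 - 58)/(91 + 39) = 144/130 = 144*(1/130) = 72/65 ≈ 1.1077)
(Y + Q)*J = (-6 + 72/65)*(-98) = -318/65*(-98) = 31164/65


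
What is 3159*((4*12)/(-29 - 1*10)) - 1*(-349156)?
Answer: 345268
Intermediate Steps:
3159*((4*12)/(-29 - 1*10)) - 1*(-349156) = 3159*(48/(-29 - 10)) + 349156 = 3159*(48/(-39)) + 349156 = 3159*(48*(-1/39)) + 349156 = 3159*(-16/13) + 349156 = -3888 + 349156 = 345268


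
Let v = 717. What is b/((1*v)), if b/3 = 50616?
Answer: 50616/239 ≈ 211.78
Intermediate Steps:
b = 151848 (b = 3*50616 = 151848)
b/((1*v)) = 151848/((1*717)) = 151848/717 = 151848*(1/717) = 50616/239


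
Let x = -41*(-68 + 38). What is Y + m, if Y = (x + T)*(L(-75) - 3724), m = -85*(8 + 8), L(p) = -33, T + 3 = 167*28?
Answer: -22178931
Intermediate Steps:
T = 4673 (T = -3 + 167*28 = -3 + 4676 = 4673)
x = 1230 (x = -41*(-30) = 1230)
m = -1360 (m = -85*16 = -1360)
Y = -22177571 (Y = (1230 + 4673)*(-33 - 3724) = 5903*(-3757) = -22177571)
Y + m = -22177571 - 1360 = -22178931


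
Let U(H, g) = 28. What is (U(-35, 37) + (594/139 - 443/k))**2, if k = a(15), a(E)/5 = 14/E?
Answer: 14866193329/3786916 ≈ 3925.7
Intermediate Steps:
a(E) = 70/E (a(E) = 5*(14/E) = 70/E)
k = 14/3 (k = 70/15 = 70*(1/15) = 14/3 ≈ 4.6667)
(U(-35, 37) + (594/139 - 443/k))**2 = (28 + (594/139 - 443/14/3))**2 = (28 + (594*(1/139) - 443*3/14))**2 = (28 + (594/139 - 1329/14))**2 = (28 - 176415/1946)**2 = (-121927/1946)**2 = 14866193329/3786916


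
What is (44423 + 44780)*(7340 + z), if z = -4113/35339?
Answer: 23137844064841/35339 ≈ 6.5474e+8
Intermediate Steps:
z = -4113/35339 (z = -4113*1/35339 = -4113/35339 ≈ -0.11639)
(44423 + 44780)*(7340 + z) = (44423 + 44780)*(7340 - 4113/35339) = 89203*(259384147/35339) = 23137844064841/35339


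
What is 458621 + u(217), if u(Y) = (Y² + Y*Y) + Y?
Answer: 553016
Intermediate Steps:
u(Y) = Y + 2*Y² (u(Y) = (Y² + Y²) + Y = 2*Y² + Y = Y + 2*Y²)
458621 + u(217) = 458621 + 217*(1 + 2*217) = 458621 + 217*(1 + 434) = 458621 + 217*435 = 458621 + 94395 = 553016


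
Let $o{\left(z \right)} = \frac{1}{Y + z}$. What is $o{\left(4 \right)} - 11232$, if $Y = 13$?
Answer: $- \frac{190943}{17} \approx -11232.0$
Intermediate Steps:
$o{\left(z \right)} = \frac{1}{13 + z}$
$o{\left(4 \right)} - 11232 = \frac{1}{13 + 4} - 11232 = \frac{1}{17} - 11232 = - \frac{190943}{17}$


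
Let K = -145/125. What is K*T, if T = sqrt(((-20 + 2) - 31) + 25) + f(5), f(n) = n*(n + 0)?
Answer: -29 - 58*I*sqrt(6)/25 ≈ -29.0 - 5.6828*I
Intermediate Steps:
f(n) = n**2 (f(n) = n*n = n**2)
K = -29/25 (K = -145*1/125 = -29/25 ≈ -1.1600)
T = 25 + 2*I*sqrt(6) (T = sqrt(((-20 + 2) - 31) + 25) + 5**2 = sqrt((-18 - 31) + 25) + 25 = sqrt(-49 + 25) + 25 = sqrt(-24) + 25 = 2*I*sqrt(6) + 25 = 25 + 2*I*sqrt(6) ≈ 25.0 + 4.899*I)
K*T = -29*(25 + 2*I*sqrt(6))/25 = -29 - 58*I*sqrt(6)/25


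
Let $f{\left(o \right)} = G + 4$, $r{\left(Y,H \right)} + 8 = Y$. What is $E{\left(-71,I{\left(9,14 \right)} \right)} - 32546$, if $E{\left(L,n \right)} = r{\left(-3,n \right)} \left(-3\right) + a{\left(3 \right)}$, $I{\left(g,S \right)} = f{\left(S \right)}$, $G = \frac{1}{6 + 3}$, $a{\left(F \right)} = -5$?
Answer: $-32518$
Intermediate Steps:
$G = \frac{1}{9} \approx 0.11111$
$r{\left(Y,H \right)} = -8 + Y$
$f{\left(o \right)} = \frac{37}{9}$ ($f{\left(o \right)} = \frac{1}{9} + 4 = \frac{37}{9}$)
$I{\left(g,S \right)} = \frac{37}{9}$
$E{\left(L,n \right)} = 28$ ($E{\left(L,n \right)} = \left(-8 - 3\right) \left(-3\right) - 5 = \left(-11\right) \left(-3\right) - 5 = 33 - 5 = 28$)
$E{\left(-71,I{\left(9,14 \right)} \right)} - 32546 = 28 - 32546 = -32518$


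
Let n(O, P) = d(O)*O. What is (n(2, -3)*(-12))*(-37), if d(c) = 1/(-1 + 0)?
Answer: -888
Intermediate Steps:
d(c) = -1 (d(c) = 1/(-1) = -1)
n(O, P) = -O
(n(2, -3)*(-12))*(-37) = (-1*2*(-12))*(-37) = -2*(-12)*(-37) = 24*(-37) = -888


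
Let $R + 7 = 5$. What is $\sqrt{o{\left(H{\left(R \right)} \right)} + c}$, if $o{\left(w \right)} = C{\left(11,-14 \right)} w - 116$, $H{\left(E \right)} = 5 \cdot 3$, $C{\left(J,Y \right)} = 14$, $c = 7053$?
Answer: $\sqrt{7147} \approx 84.54$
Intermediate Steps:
$R = -2$ ($R = -7 + 5 = -2$)
$H{\left(E \right)} = 15$
$o{\left(w \right)} = -116 + 14 w$ ($o{\left(w \right)} = 14 w - 116 = -116 + 14 w$)
$\sqrt{o{\left(H{\left(R \right)} \right)} + c} = \sqrt{\left(-116 + 14 \cdot 15\right) + 7053} = \sqrt{\left(-116 + 210\right) + 7053} = \sqrt{94 + 7053} = \sqrt{7147}$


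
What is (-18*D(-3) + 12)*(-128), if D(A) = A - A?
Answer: -1536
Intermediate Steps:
D(A) = 0
(-18*D(-3) + 12)*(-128) = (-18*0 + 12)*(-128) = (0 + 12)*(-128) = 12*(-128) = -1536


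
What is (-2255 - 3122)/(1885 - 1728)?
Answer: -5377/157 ≈ -34.248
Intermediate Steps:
(-2255 - 3122)/(1885 - 1728) = -5377/157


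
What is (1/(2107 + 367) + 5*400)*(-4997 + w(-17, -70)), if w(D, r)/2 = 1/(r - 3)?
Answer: -1804946648783/180602 ≈ -9.9940e+6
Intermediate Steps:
w(D, r) = 2/(-3 + r) (w(D, r) = 2/(r - 3) = 2/(-3 + r))
(1/(2107 + 367) + 5*400)*(-4997 + w(-17, -70)) = (1/(2107 + 367) + 5*400)*(-4997 + 2/(-3 - 70)) = (1/2474 + 2000)*(-4997 + 2/(-73)) = (1/2474 + 2000)*(-4997 + 2*(-1/73)) = 4948001*(-4997 - 2/73)/2474 = (4948001/2474)*(-364783/73) = -1804946648783/180602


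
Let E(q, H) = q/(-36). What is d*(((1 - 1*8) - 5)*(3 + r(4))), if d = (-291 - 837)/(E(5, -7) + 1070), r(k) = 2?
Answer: 487296/7703 ≈ 63.261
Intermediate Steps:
E(q, H) = -q/36 (E(q, H) = q*(-1/36) = -q/36)
d = -40608/38515 (d = (-291 - 837)/(-1/36*5 + 1070) = -1128/(-5/36 + 1070) = -1128/38515/36 = -1128*36/38515 = -40608/38515 ≈ -1.0543)
d*(((1 - 1*8) - 5)*(3 + r(4))) = -40608*((1 - 1*8) - 5)*(3 + 2)/38515 = -40608*((1 - 8) - 5)*5/38515 = -40608*(-7 - 5)*5/38515 = -(-487296)*5/38515 = -40608/38515*(-60) = 487296/7703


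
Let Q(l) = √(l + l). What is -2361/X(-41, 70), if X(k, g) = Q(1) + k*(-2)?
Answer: -96801/3361 + 2361*√2/6722 ≈ -28.305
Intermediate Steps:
Q(l) = √2*√l (Q(l) = √(2*l) = √2*√l)
X(k, g) = √2 - 2*k (X(k, g) = √2*√1 + k*(-2) = √2*1 - 2*k = √2 - 2*k)
-2361/X(-41, 70) = -2361/(√2 - 2*(-41)) = -2361/(√2 + 82) = -2361/(82 + √2)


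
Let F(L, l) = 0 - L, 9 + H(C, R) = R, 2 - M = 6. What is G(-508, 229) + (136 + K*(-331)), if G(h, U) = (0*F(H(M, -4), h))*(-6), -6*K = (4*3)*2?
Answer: 1460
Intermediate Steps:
M = -4 (M = 2 - 1*6 = 2 - 6 = -4)
H(C, R) = -9 + R
F(L, l) = -L
K = -4 (K = -4*3*2/6 = -2*2 = -⅙*24 = -4)
G(h, U) = 0 (G(h, U) = (0*(-(-9 - 4)))*(-6) = (0*(-1*(-13)))*(-6) = (0*13)*(-6) = 0*(-6) = 0)
G(-508, 229) + (136 + K*(-331)) = 0 + (136 - 4*(-331)) = 0 + (136 + 1324) = 0 + 1460 = 1460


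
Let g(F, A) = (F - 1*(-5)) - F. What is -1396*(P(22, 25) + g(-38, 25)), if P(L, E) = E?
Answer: -41880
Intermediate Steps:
g(F, A) = 5 (g(F, A) = (F + 5) - F = (5 + F) - F = 5)
-1396*(P(22, 25) + g(-38, 25)) = -1396*(25 + 5) = -1396*30 = -41880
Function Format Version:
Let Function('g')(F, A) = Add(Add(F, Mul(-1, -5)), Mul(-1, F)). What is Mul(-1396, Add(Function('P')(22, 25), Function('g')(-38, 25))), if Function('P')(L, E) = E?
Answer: -41880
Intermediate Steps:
Function('g')(F, A) = 5 (Function('g')(F, A) = Add(Add(F, 5), Mul(-1, F)) = Add(Add(5, F), Mul(-1, F)) = 5)
Mul(-1396, Add(Function('P')(22, 25), Function('g')(-38, 25))) = Mul(-1396, Add(25, 5)) = Mul(-1396, 30) = -41880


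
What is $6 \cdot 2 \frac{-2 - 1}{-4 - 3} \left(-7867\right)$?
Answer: $- \frac{283212}{7} \approx -40459.0$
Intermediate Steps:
$6 \cdot 2 \frac{-2 - 1}{-4 - 3} \left(-7867\right) = 12 \left(- \frac{3}{-7}\right) \left(-7867\right) = 12 \left(\left(-3\right) \left(- \frac{1}{7}\right)\right) \left(-7867\right) = 12 \cdot \frac{3}{7} \left(-7867\right) = \frac{36}{7} \left(-7867\right) = - \frac{283212}{7}$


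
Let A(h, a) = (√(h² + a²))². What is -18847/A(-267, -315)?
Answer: -18847/170514 ≈ -0.11053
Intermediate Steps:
A(h, a) = a² + h² (A(h, a) = (√(a² + h²))² = a² + h²)
-18847/A(-267, -315) = -18847/((-315)² + (-267)²) = -18847/(99225 + 71289) = -18847/170514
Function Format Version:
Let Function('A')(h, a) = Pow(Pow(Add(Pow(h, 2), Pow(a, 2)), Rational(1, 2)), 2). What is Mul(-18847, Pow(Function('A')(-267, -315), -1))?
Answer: Rational(-18847, 170514) ≈ -0.11053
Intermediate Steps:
Function('A')(h, a) = Add(Pow(a, 2), Pow(h, 2)) (Function('A')(h, a) = Pow(Pow(Add(Pow(a, 2), Pow(h, 2)), Rational(1, 2)), 2) = Add(Pow(a, 2), Pow(h, 2)))
Mul(-18847, Pow(Function('A')(-267, -315), -1)) = Mul(-18847, Pow(Add(Pow(-315, 2), Pow(-267, 2)), -1)) = Mul(-18847, Pow(Add(99225, 71289), -1)) = Mul(-18847, Pow(170514, -1)) = Mul(-18847, Rational(1, 170514)) = Rational(-18847, 170514)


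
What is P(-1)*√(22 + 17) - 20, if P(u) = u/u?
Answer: -20 + √39 ≈ -13.755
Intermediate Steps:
P(u) = 1
P(-1)*√(22 + 17) - 20 = 1*√(22 + 17) - 20 = 1*√39 - 20 = √39 - 20 = -20 + √39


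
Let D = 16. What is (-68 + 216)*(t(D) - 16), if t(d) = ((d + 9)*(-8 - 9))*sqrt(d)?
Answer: -253968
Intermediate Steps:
t(d) = sqrt(d)*(-153 - 17*d) (t(d) = ((9 + d)*(-17))*sqrt(d) = (-153 - 17*d)*sqrt(d) = sqrt(d)*(-153 - 17*d))
(-68 + 216)*(t(D) - 16) = (-68 + 216)*(17*sqrt(16)*(-9 - 1*16) - 16) = 148*(17*4*(-9 - 16) - 16) = 148*(17*4*(-25) - 16) = 148*(-1700 - 16) = 148*(-1716) = -253968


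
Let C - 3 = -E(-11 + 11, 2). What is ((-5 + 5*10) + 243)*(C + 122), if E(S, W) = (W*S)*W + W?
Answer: 35424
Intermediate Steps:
E(S, W) = W + S*W² (E(S, W) = (S*W)*W + W = S*W² + W = W + S*W²)
C = 1 (C = 3 - 2*(1 + (-11 + 11)*2) = 3 - 2*(1 + 0*2) = 3 - 2*(1 + 0) = 3 - 2 = 1)
((-5 + 5*10) + 243)*(C + 122) = ((-5 + 5*10) + 243)*(1 + 122) = ((-5 + 50) + 243)*123 = (45 + 243)*123 = 288*123 = 35424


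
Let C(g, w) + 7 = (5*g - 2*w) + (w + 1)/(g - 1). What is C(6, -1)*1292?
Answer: 32300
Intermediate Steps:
C(g, w) = -7 - 2*w + 5*g + (1 + w)/(-1 + g) (C(g, w) = -7 + ((5*g - 2*w) + (w + 1)/(g - 1)) = -7 + ((-2*w + 5*g) + (1 + w)/(-1 + g)) = -7 + (-2*w + 5*g + (1 + w)/(-1 + g)) = -7 - 2*w + 5*g + (1 + w)/(-1 + g))
C(6, -1)*1292 = ((8 - 12*6 + 3*(-1) + 5*6**2 - 2*6*(-1))/(-1 + 6))*1292 = ((8 - 72 - 3 + 5*36 + 12)/5)*1292 = ((8 - 72 - 3 + 180 + 12)/5)*1292 = ((1/5)*125)*1292 = 25*1292 = 32300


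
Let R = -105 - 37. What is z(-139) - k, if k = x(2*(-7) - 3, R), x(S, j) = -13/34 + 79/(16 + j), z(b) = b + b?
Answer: -296657/1071 ≈ -276.99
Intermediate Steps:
z(b) = 2*b
R = -142
x(S, j) = -13/34 + 79/(16 + j) (x(S, j) = -13*1/34 + 79/(16 + j) = -13/34 + 79/(16 + j))
k = -1081/1071 (k = (2478 - 13*(-142))/(34*(16 - 142)) = (1/34)*(2478 + 1846)/(-126) = (1/34)*(-1/126)*4324 = -1081/1071 ≈ -1.0093)
z(-139) - k = 2*(-139) - 1*(-1081/1071) = -278 + 1081/1071 = -296657/1071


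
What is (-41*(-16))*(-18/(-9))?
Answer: 1312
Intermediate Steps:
(-41*(-16))*(-18/(-9)) = 656*(-18*(-⅑)) = 656*2 = 1312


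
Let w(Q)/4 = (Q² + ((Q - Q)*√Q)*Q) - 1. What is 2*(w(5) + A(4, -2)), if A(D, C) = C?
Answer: 188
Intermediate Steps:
w(Q) = -4 + 4*Q² (w(Q) = 4*((Q² + ((Q - Q)*√Q)*Q) - 1) = 4*((Q² + (0*√Q)*Q) - 1) = 4*((Q² + 0*Q) - 1) = 4*((Q² + 0) - 1) = 4*(Q² - 1) = 4*(-1 + Q²) = -4 + 4*Q²)
2*(w(5) + A(4, -2)) = 2*((-4 + 4*5²) - 2) = 2*((-4 + 4*25) - 2) = 2*((-4 + 100) - 2) = 2*(96 - 2) = 2*94 = 188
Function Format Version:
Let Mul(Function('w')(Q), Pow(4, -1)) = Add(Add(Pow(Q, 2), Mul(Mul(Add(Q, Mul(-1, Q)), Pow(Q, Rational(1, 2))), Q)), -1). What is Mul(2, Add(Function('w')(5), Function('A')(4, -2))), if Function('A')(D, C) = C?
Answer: 188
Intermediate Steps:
Function('w')(Q) = Add(-4, Mul(4, Pow(Q, 2))) (Function('w')(Q) = Mul(4, Add(Add(Pow(Q, 2), Mul(Mul(Add(Q, Mul(-1, Q)), Pow(Q, Rational(1, 2))), Q)), -1)) = Mul(4, Add(Add(Pow(Q, 2), Mul(Mul(0, Pow(Q, Rational(1, 2))), Q)), -1)) = Mul(4, Add(Add(Pow(Q, 2), Mul(0, Q)), -1)) = Mul(4, Add(Add(Pow(Q, 2), 0), -1)) = Mul(4, Add(Pow(Q, 2), -1)) = Mul(4, Add(-1, Pow(Q, 2))) = Add(-4, Mul(4, Pow(Q, 2))))
Mul(2, Add(Function('w')(5), Function('A')(4, -2))) = Mul(2, Add(Add(-4, Mul(4, Pow(5, 2))), -2)) = Mul(2, Add(Add(-4, Mul(4, 25)), -2)) = Mul(2, Add(Add(-4, 100), -2)) = Mul(2, Add(96, -2)) = Mul(2, 94) = 188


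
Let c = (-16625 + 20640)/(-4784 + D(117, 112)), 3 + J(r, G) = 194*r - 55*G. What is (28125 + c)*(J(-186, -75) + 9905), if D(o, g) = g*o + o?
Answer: -475818897680/767 ≈ -6.2036e+8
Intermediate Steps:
J(r, G) = -3 - 55*G + 194*r (J(r, G) = -3 + (194*r - 55*G) = -3 + (-55*G + 194*r) = -3 - 55*G + 194*r)
D(o, g) = o + g*o
c = 365/767 (c = (-16625 + 20640)/(-4784 + 117*(1 + 112)) = 4015/(-4784 + 117*113) = 4015/(-4784 + 13221) = 4015/8437 = 4015*(1/8437) = 365/767 ≈ 0.47588)
(28125 + c)*(J(-186, -75) + 9905) = (28125 + 365/767)*((-3 - 55*(-75) + 194*(-186)) + 9905) = 21572240*((-3 + 4125 - 36084) + 9905)/767 = 21572240*(-31962 + 9905)/767 = (21572240/767)*(-22057) = -475818897680/767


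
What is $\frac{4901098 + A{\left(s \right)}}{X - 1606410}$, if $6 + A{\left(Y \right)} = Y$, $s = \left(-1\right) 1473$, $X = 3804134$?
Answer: $\frac{4899619}{2197724} \approx 2.2294$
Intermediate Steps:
$s = -1473$
$A{\left(Y \right)} = -6 + Y$
$\frac{4901098 + A{\left(s \right)}}{X - 1606410} = \frac{4901098 - 1479}{3804134 - 1606410} = \frac{4901098 - 1479}{2197724} = 4899619 \cdot \frac{1}{2197724} = \frac{4899619}{2197724}$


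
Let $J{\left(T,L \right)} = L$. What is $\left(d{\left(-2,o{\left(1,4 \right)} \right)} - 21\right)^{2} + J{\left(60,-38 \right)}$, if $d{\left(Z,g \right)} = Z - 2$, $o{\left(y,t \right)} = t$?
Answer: $587$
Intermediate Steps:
$d{\left(Z,g \right)} = -2 + Z$ ($d{\left(Z,g \right)} = Z - 2 = -2 + Z$)
$\left(d{\left(-2,o{\left(1,4 \right)} \right)} - 21\right)^{2} + J{\left(60,-38 \right)} = \left(\left(-2 - 2\right) - 21\right)^{2} - 38 = \left(-4 - 21\right)^{2} - 38 = \left(-25\right)^{2} - 38 = 625 - 38 = 587$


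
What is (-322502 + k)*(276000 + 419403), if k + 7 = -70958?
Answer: -273618132201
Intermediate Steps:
k = -70965 (k = -7 - 70958 = -70965)
(-322502 + k)*(276000 + 419403) = (-322502 - 70965)*(276000 + 419403) = -393467*695403 = -273618132201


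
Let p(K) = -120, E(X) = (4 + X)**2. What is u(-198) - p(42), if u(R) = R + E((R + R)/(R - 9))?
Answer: -22766/529 ≈ -43.036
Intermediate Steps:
u(R) = R + (4 + 2*R/(-9 + R))**2 (u(R) = R + (4 + (R + R)/(R - 9))**2 = R + (4 + (2*R)/(-9 + R))**2 = R + (4 + 2*R/(-9 + R))**2)
u(-198) - p(42) = (-198 + 36*(-6 - 198)**2/(-9 - 198)**2) - 1*(-120) = (-198 + 36*(-204)**2/(-207)**2) + 120 = (-198 + 36*(1/42849)*41616) + 120 = (-198 + 18496/529) + 120 = -86246/529 + 120 = -22766/529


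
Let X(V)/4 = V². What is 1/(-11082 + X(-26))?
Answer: -1/8378 ≈ -0.00011936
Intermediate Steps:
X(V) = 4*V²
1/(-11082 + X(-26)) = 1/(-11082 + 4*(-26)²) = 1/(-11082 + 4*676) = 1/(-11082 + 2704) = 1/(-8378) = -1/8378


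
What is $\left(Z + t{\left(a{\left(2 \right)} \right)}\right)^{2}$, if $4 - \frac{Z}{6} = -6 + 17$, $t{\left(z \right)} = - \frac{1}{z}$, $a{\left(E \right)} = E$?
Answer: $\frac{7225}{4} \approx 1806.3$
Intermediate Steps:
$Z = -42$ ($Z = 24 - 6 \left(-6 + 17\right) = 24 - 66 = -42$)
$\left(Z + t{\left(a{\left(2 \right)} \right)}\right)^{2} = \left(-42 - \frac{1}{2}\right)^{2} = \left(- \frac{85}{2}\right)^{2} = \frac{7225}{4}$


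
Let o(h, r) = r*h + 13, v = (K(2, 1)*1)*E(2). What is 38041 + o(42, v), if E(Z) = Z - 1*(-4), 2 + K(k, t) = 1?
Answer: 37802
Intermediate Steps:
K(k, t) = -1 (K(k, t) = -2 + 1 = -1)
E(Z) = 4 + Z (E(Z) = Z + 4 = 4 + Z)
v = -6 (v = (-1*1)*(4 + 2) = -1*6 = -6)
o(h, r) = 13 + h*r (o(h, r) = h*r + 13 = 13 + h*r)
38041 + o(42, v) = 38041 + (13 + 42*(-6)) = 38041 + (13 - 252) = 38041 - 239 = 37802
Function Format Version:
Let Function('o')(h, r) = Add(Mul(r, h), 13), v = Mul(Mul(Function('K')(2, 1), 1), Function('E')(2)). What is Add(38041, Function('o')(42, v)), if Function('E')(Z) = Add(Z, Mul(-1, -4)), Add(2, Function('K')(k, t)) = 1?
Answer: 37802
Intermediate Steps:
Function('K')(k, t) = -1 (Function('K')(k, t) = Add(-2, 1) = -1)
Function('E')(Z) = Add(4, Z) (Function('E')(Z) = Add(Z, 4) = Add(4, Z))
v = -6 (v = Mul(Mul(-1, 1), Add(4, 2)) = Mul(-1, 6) = -6)
Function('o')(h, r) = Add(13, Mul(h, r)) (Function('o')(h, r) = Add(Mul(h, r), 13) = Add(13, Mul(h, r)))
Add(38041, Function('o')(42, v)) = Add(38041, Add(13, Mul(42, -6))) = Add(38041, Add(13, -252)) = Add(38041, -239) = 37802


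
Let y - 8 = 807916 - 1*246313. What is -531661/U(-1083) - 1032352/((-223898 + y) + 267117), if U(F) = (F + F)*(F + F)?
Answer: -860816957057/472932302580 ≈ -1.8202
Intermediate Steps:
y = 561611 (y = 8 + (807916 - 1*246313) = 8 + (807916 - 246313) = 8 + 561603 = 561611)
U(F) = 4*F**2 (U(F) = (2*F)*(2*F) = 4*F**2)
-531661/U(-1083) - 1032352/((-223898 + y) + 267117) = -531661/(4*(-1083)**2) - 1032352/((-223898 + 561611) + 267117) = -531661/(4*1172889) - 1032352/(337713 + 267117) = -531661/4691556 - 1032352/604830 = -531661*1/4691556 - 1032352*1/604830 = -531661/4691556 - 516176/302415 = -860816957057/472932302580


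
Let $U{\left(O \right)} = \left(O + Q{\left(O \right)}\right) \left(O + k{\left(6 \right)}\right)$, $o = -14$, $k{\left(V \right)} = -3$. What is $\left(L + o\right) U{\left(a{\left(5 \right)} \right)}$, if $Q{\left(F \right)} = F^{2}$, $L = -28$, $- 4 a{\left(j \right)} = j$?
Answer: $\frac{1785}{32} \approx 55.781$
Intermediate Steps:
$a{\left(j \right)} = - \frac{j}{4}$
$U{\left(O \right)} = \left(-3 + O\right) \left(O + O^{2}\right)$ ($U{\left(O \right)} = \left(O + O^{2}\right) \left(O - 3\right) = \left(O + O^{2}\right) \left(-3 + O\right) = \left(-3 + O\right) \left(O + O^{2}\right)$)
$\left(L + o\right) U{\left(a{\left(5 \right)} \right)} = \left(-28 - 14\right) \left(- \frac{1}{4}\right) 5 \left(-3 + \left(\left(- \frac{1}{4}\right) 5\right)^{2} - 2 \left(\left(- \frac{1}{4}\right) 5\right)\right) = - 42 \left(- \frac{5 \left(-3 + \left(- \frac{5}{4}\right)^{2} - - \frac{5}{2}\right)}{4}\right) = - 42 \left(- \frac{5 \left(-3 + \frac{25}{16} + \frac{5}{2}\right)}{4}\right) = - 42 \left(\left(- \frac{5}{4}\right) \frac{17}{16}\right) = \left(-42\right) \left(- \frac{85}{64}\right) = \frac{1785}{32}$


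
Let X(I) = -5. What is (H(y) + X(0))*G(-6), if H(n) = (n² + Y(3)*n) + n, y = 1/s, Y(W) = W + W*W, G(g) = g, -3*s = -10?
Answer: 303/50 ≈ 6.0600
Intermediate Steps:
s = 10/3 (s = -⅓*(-10) = 10/3 ≈ 3.3333)
Y(W) = W + W²
y = 3/10 (y = 1/(10/3) = 3/10 ≈ 0.30000)
H(n) = n² + 13*n (H(n) = (n² + (3*(1 + 3))*n) + n = (n² + (3*4)*n) + n = (n² + 12*n) + n = n² + 13*n)
(H(y) + X(0))*G(-6) = (3*(13 + 3/10)/10 - 5)*(-6) = ((3/10)*(133/10) - 5)*(-6) = (399/100 - 5)*(-6) = -101/100*(-6) = 303/50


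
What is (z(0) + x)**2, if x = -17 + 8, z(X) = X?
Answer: 81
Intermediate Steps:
x = -9
(z(0) + x)**2 = (0 - 9)**2 = (-9)**2 = 81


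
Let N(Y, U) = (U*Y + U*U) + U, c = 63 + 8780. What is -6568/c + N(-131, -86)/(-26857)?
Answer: -340664344/237496451 ≈ -1.4344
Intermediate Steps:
c = 8843
N(Y, U) = U + U² + U*Y (N(Y, U) = (U*Y + U²) + U = (U² + U*Y) + U = U + U² + U*Y)
-6568/c + N(-131, -86)/(-26857) = -6568/8843 - 86*(1 - 86 - 131)/(-26857) = -6568*1/8843 - 86*(-216)*(-1/26857) = -6568/8843 + 18576*(-1/26857) = -6568/8843 - 18576/26857 = -340664344/237496451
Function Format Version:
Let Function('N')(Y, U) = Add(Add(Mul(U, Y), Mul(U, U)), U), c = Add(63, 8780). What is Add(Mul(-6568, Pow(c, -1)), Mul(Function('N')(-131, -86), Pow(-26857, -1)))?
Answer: Rational(-340664344, 237496451) ≈ -1.4344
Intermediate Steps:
c = 8843
Function('N')(Y, U) = Add(U, Pow(U, 2), Mul(U, Y)) (Function('N')(Y, U) = Add(Add(Mul(U, Y), Pow(U, 2)), U) = Add(Add(Pow(U, 2), Mul(U, Y)), U) = Add(U, Pow(U, 2), Mul(U, Y)))
Add(Mul(-6568, Pow(c, -1)), Mul(Function('N')(-131, -86), Pow(-26857, -1))) = Add(Mul(-6568, Pow(8843, -1)), Mul(Mul(-86, Add(1, -86, -131)), Pow(-26857, -1))) = Add(Mul(-6568, Rational(1, 8843)), Mul(Mul(-86, -216), Rational(-1, 26857))) = Add(Rational(-6568, 8843), Mul(18576, Rational(-1, 26857))) = Add(Rational(-6568, 8843), Rational(-18576, 26857)) = Rational(-340664344, 237496451)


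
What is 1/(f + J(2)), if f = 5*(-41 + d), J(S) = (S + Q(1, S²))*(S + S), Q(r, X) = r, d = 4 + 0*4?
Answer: -1/173 ≈ -0.0057803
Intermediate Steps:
d = 4 (d = 4 + 0 = 4)
J(S) = 2*S*(1 + S) (J(S) = (S + 1)*(S + S) = (1 + S)*(2*S) = 2*S*(1 + S))
f = -185 (f = 5*(-41 + 4) = 5*(-37) = -185)
1/(f + J(2)) = 1/(-185 + 2*2*(1 + 2)) = 1/(-185 + 2*2*3) = 1/(-185 + 12) = 1/(-173) = -1/173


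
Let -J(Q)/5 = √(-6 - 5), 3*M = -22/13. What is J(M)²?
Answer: -275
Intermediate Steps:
M = -22/39 (M = (-22/13)/3 = (-22*1/13)/3 = (⅓)*(-22/13) = -22/39 ≈ -0.56410)
J(Q) = -5*I*√11 (J(Q) = -5*√(-6 - 5) = -5*I*√11)
J(M)² = (-5*I*√11)² = -275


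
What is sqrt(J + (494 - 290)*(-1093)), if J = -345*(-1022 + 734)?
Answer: 2*I*sqrt(30903) ≈ 351.58*I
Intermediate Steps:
J = 99360 (J = -345*(-288) = 99360)
sqrt(J + (494 - 290)*(-1093)) = sqrt(99360 + (494 - 290)*(-1093)) = sqrt(99360 + 204*(-1093)) = sqrt(99360 - 222972) = sqrt(-123612) = 2*I*sqrt(30903)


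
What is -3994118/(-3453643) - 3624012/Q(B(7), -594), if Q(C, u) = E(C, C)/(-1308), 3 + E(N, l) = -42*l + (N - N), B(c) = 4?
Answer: -1818998271649150/65619217 ≈ -2.7721e+7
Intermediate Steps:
E(N, l) = -3 - 42*l (E(N, l) = -3 + (-42*l + (N - N)) = -3 + (-42*l + 0) = -3 - 42*l)
Q(C, u) = 1/436 + 7*C/218 (Q(C, u) = (-3 - 42*C)/(-1308) = (-3 - 42*C)*(-1/1308) = 1/436 + 7*C/218)
-3994118/(-3453643) - 3624012/Q(B(7), -594) = -3994118/(-3453643) - 3624012/(1/436 + (7/218)*4) = -3994118*(-1/3453643) - 3624012/(1/436 + 14/109) = 3994118/3453643 - 3624012/57/436 = 3994118/3453643 - 3624012*436/57 = 3994118/3453643 - 526689744/19 = -1818998271649150/65619217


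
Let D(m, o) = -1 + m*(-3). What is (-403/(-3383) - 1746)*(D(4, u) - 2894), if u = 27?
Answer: 1009979865/199 ≈ 5.0753e+6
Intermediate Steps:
D(m, o) = -1 - 3*m
(-403/(-3383) - 1746)*(D(4, u) - 2894) = (-403/(-3383) - 1746)*((-1 - 3*4) - 2894) = (-403*(-1/3383) - 1746)*((-1 - 12) - 2894) = (403/3383 - 1746)*(-13 - 2894) = -5906315/3383*(-2907) = 1009979865/199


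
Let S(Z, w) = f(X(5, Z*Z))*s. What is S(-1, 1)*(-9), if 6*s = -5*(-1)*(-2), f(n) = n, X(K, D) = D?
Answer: 15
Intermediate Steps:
s = -5/3 (s = (-5*(-1)*(-2))/6 = (5*(-2))/6 = (⅙)*(-10) = -5/3 ≈ -1.6667)
S(Z, w) = -5*Z²/3 (S(Z, w) = (Z*Z)*(-5/3) = Z²*(-5/3) = -5*Z²/3)
S(-1, 1)*(-9) = -5/3*(-1)²*(-9) = -5/3*1*(-9) = -5/3*(-9) = 15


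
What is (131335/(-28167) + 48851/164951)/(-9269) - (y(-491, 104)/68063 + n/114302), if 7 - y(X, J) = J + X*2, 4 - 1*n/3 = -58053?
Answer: -514721601054179221115071/335037443187832576549098 ≈ -1.5363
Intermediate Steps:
n = 174171 (n = 12 - 3*(-58053) = 12 + 174159 = 174171)
y(X, J) = 7 - J - 2*X (y(X, J) = 7 - (J + X*2) = 7 - (J + 2*X) = 7 + (-J - 2*X) = 7 - J - 2*X)
(131335/(-28167) + 48851/164951)/(-9269) - (y(-491, 104)/68063 + n/114302) = (131335/(-28167) + 48851/164951)/(-9269) - ((7 - 1*104 - 2*(-491))/68063 + 174171/114302) = (131335*(-1/28167) + 48851*(1/164951))*(-1/9269) - ((7 - 104 + 982)*(1/68063) + 174171*(1/114302)) = (-131335/28167 + 48851/164951)*(-1/9269) - (885*(1/68063) + 174171/114302) = -20287853468/4646174817*(-1/9269) - (885/68063 + 174171/114302) = 20287853468/43065394378773 - 1*11955758043/7779737026 = 20287853468/43065394378773 - 11955758043/7779737026 = -514721601054179221115071/335037443187832576549098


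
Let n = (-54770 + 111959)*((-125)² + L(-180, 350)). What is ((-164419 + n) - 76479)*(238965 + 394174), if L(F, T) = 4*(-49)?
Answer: 558509755656437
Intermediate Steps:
L(F, T) = -196
n = 882369081 (n = (-54770 + 111959)*((-125)² - 196) = 57189*(15625 - 196) = 57189*15429 = 882369081)
((-164419 + n) - 76479)*(238965 + 394174) = ((-164419 + 882369081) - 76479)*(238965 + 394174) = (882204662 - 76479)*633139 = 882128183*633139 = 558509755656437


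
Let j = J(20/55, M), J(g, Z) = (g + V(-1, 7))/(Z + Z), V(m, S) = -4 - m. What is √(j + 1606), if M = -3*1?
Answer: 5*√279906/66 ≈ 40.080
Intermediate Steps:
M = -3
J(g, Z) = (-3 + g)/(2*Z) (J(g, Z) = (g + (-4 - 1*(-1)))/(Z + Z) = (g + (-4 + 1))/((2*Z)) = (g - 3)*(1/(2*Z)) = (-3 + g)*(1/(2*Z)) = (-3 + g)/(2*Z))
j = 29/66 (j = (½)*(-3 + 20/55)/(-3) = (½)*(-⅓)*(-3 + 20*(1/55)) = (½)*(-⅓)*(-3 + 4/11) = (½)*(-⅓)*(-29/11) = 29/66 ≈ 0.43939)
√(j + 1606) = √(29/66 + 1606) = √(106025/66) = 5*√279906/66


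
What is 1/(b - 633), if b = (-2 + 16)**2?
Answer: -1/437 ≈ -0.0022883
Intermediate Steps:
b = 196 (b = 14**2 = 196)
1/(b - 633) = 1/(196 - 633) = 1/(-437) = -1/437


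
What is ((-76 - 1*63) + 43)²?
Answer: 9216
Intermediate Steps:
((-76 - 1*63) + 43)² = ((-76 - 63) + 43)² = (-139 + 43)² = (-96)² = 9216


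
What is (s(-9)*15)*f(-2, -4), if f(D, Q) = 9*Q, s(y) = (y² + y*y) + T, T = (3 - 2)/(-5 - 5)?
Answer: -87426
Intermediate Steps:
T = -⅒ (T = 1/(-10) = 1*(-⅒) = -⅒ ≈ -0.10000)
s(y) = -⅒ + 2*y² (s(y) = (y² + y*y) - ⅒ = (y² + y²) - ⅒ = 2*y² - ⅒ = -⅒ + 2*y²)
(s(-9)*15)*f(-2, -4) = ((-⅒ + 2*(-9)²)*15)*(9*(-4)) = ((-⅒ + 2*81)*15)*(-36) = ((-⅒ + 162)*15)*(-36) = ((1619/10)*15)*(-36) = (4857/2)*(-36) = -87426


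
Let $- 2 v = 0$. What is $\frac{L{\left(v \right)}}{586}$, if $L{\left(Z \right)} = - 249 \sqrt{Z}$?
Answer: $0$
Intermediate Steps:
$v = 0$ ($v = \left(- \frac{1}{2}\right) 0 = 0$)
$\frac{L{\left(v \right)}}{586} = \frac{\left(-249\right) \sqrt{0}}{586} = \left(-249\right) 0 \cdot \frac{1}{586} = 0 \cdot \frac{1}{586} = 0$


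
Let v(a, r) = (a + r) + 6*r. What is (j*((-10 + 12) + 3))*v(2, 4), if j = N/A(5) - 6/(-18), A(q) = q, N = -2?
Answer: -10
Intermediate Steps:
v(a, r) = a + 7*r
j = -1/15 (j = -2/5 - 6/(-18) = -2*1/5 - 6*(-1/18) = -2/5 + 1/3 = -1/15 ≈ -0.066667)
(j*((-10 + 12) + 3))*v(2, 4) = (-((-10 + 12) + 3)/15)*(2 + 7*4) = (-(2 + 3)/15)*(2 + 28) = -1/15*5*30 = -1/3*30 = -10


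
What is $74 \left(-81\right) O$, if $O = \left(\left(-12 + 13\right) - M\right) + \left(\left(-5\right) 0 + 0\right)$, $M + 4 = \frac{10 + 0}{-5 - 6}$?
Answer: $- \frac{389610}{11} \approx -35419.0$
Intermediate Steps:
$M = - \frac{54}{11}$ ($M = -4 + \frac{10 + 0}{-5 - 6} = -4 + \frac{10}{-11} = -4 + 10 \left(- \frac{1}{11}\right) = -4 - \frac{10}{11} = - \frac{54}{11} \approx -4.9091$)
$O = \frac{65}{11}$ ($O = \left(\left(-12 + 13\right) - - \frac{54}{11}\right) + \left(\left(-5\right) 0 + 0\right) = \left(1 + \frac{54}{11}\right) + \left(0 + 0\right) = \frac{65}{11} + 0 = \frac{65}{11} \approx 5.9091$)
$74 \left(-81\right) O = 74 \left(-81\right) \frac{65}{11} = \left(-5994\right) \frac{65}{11} = - \frac{389610}{11}$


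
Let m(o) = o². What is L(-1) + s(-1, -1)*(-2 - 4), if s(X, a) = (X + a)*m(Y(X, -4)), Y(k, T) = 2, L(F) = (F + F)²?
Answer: 52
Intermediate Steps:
L(F) = 4*F² (L(F) = (2*F)² = 4*F²)
s(X, a) = 4*X + 4*a (s(X, a) = (X + a)*2² = (X + a)*4 = 4*X + 4*a)
L(-1) + s(-1, -1)*(-2 - 4) = 4*(-1)² + (4*(-1) + 4*(-1))*(-2 - 4) = 4*1 + (-4 - 4)*(-6) = 4 - 8*(-6) = 4 + 48 = 52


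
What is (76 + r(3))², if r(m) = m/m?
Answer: 5929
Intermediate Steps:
r(m) = 1
(76 + r(3))² = (76 + 1)² = 77² = 5929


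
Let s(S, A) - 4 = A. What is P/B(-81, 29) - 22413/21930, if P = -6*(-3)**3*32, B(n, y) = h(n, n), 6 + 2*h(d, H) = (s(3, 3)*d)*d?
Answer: -89095237/111894170 ≈ -0.79625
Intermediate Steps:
s(S, A) = 4 + A
h(d, H) = -3 + 7*d**2/2 (h(d, H) = -3 + (((4 + 3)*d)*d)/2 = -3 + ((7*d)*d)/2 = -3 + (7*d**2)/2 = -3 + 7*d**2/2)
B(n, y) = -3 + 7*n**2/2
P = 5184 (P = -6*(-27)*32 = 162*32 = 5184)
P/B(-81, 29) - 22413/21930 = 5184/(-3 + (7/2)*(-81)**2) - 22413/21930 = 5184/(-3 + (7/2)*6561) - 22413*1/21930 = 5184/(-3 + 45927/2) - 7471/7310 = 5184/(45921/2) - 7471/7310 = 5184*(2/45921) - 7471/7310 = 3456/15307 - 7471/7310 = -89095237/111894170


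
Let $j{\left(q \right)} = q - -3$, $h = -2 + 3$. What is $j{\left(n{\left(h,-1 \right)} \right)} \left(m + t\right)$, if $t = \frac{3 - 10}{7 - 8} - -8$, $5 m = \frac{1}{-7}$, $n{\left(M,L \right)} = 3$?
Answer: $\frac{3144}{35} \approx 89.829$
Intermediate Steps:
$h = 1$
$j{\left(q \right)} = 3 + q$ ($j{\left(q \right)} = q + 3 = 3 + q$)
$m = - \frac{1}{35}$ ($m = \frac{1}{5 \left(-7\right)} = \frac{1}{5} \left(- \frac{1}{7}\right) = - \frac{1}{35} \approx -0.028571$)
$t = 15$ ($t = - \frac{7}{-1} + 8 = \left(-7\right) \left(-1\right) + 8 = 7 + 8 = 15$)
$j{\left(n{\left(h,-1 \right)} \right)} \left(m + t\right) = \left(3 + 3\right) \left(- \frac{1}{35} + 15\right) = 6 \cdot \frac{524}{35} = \frac{3144}{35}$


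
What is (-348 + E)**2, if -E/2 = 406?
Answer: 1345600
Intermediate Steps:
E = -812 (E = -2*406 = -812)
(-348 + E)**2 = (-348 - 812)**2 = (-1160)**2 = 1345600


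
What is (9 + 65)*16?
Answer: 1184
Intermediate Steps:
(9 + 65)*16 = 74*16 = 1184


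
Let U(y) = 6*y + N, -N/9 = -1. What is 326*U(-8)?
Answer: -12714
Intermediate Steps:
N = 9 (N = -9*(-1) = 9)
U(y) = 9 + 6*y (U(y) = 6*y + 9 = 9 + 6*y)
326*U(-8) = 326*(9 + 6*(-8)) = 326*(9 - 48) = 326*(-39) = -12714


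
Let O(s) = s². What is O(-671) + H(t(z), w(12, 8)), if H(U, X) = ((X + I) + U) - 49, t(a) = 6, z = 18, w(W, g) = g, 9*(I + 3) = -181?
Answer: 4051646/9 ≈ 4.5018e+5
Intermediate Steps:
I = -208/9 (I = -3 + (⅑)*(-181) = -3 - 181/9 = -208/9 ≈ -23.111)
H(U, X) = -649/9 + U + X (H(U, X) = ((X - 208/9) + U) - 49 = ((-208/9 + X) + U) - 49 = (-208/9 + U + X) - 49 = -649/9 + U + X)
O(-671) + H(t(z), w(12, 8)) = (-671)² + (-649/9 + 6 + 8) = 450241 - 523/9 = 4051646/9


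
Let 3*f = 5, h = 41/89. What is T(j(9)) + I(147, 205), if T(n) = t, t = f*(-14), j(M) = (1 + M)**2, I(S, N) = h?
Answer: -6107/267 ≈ -22.873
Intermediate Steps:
h = 41/89 (h = 41*(1/89) = 41/89 ≈ 0.46067)
I(S, N) = 41/89
f = 5/3 (f = (1/3)*5 = 5/3 ≈ 1.6667)
t = -70/3 (t = (5/3)*(-14) = -70/3 ≈ -23.333)
T(n) = -70/3
T(j(9)) + I(147, 205) = -70/3 + 41/89 = -6107/267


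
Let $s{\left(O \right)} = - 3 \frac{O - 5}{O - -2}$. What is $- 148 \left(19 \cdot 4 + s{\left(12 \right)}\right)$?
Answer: $-11026$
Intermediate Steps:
$s{\left(O \right)} = - \frac{3 \left(-5 + O\right)}{2 + O}$ ($s{\left(O \right)} = - 3 \frac{-5 + O}{O + 2} = - 3 \frac{-5 + O}{2 + O} = - \frac{3 \left(-5 + O\right)}{2 + O}$)
$- 148 \left(19 \cdot 4 + s{\left(12 \right)}\right) = - 148 \left(19 \cdot 4 + \frac{3 \left(5 - 12\right)}{2 + 12}\right) = - 148 \left(76 + \frac{3 \left(5 - 12\right)}{14}\right) = - 148 \left(76 + 3 \cdot \frac{1}{14} \left(-7\right)\right) = - 148 \left(76 - \frac{3}{2}\right) = \left(-148\right) \frac{149}{2} = -11026$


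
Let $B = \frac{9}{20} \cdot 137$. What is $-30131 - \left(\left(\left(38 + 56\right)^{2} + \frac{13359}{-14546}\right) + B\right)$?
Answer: $- \frac{5676973839}{145460} \approx -39028.0$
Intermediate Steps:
$B = \frac{1233}{20}$ ($B = 9 \cdot \frac{1}{20} \cdot 137 = \frac{9}{20} \cdot 137 = \frac{1233}{20} \approx 61.65$)
$-30131 - \left(\left(\left(38 + 56\right)^{2} + \frac{13359}{-14546}\right) + B\right) = -30131 - \left(\left(\left(38 + 56\right)^{2} + \frac{13359}{-14546}\right) + \frac{1233}{20}\right) = -30131 - \left(\left(94^{2} + 13359 \left(- \frac{1}{14546}\right)\right) + \frac{1233}{20}\right) = -30131 - \left(\left(8836 - \frac{13359}{14546}\right) + \frac{1233}{20}\right) = -30131 - \left(\frac{128515097}{14546} + \frac{1233}{20}\right) = -30131 - \frac{1294118579}{145460} = - \frac{5676973839}{145460}$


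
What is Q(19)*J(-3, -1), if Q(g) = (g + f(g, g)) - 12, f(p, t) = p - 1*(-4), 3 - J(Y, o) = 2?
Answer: 30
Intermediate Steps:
J(Y, o) = 1 (J(Y, o) = 3 - 1*2 = 3 - 2 = 1)
f(p, t) = 4 + p (f(p, t) = p + 4 = 4 + p)
Q(g) = -8 + 2*g (Q(g) = (g + (4 + g)) - 12 = (4 + 2*g) - 12 = -8 + 2*g)
Q(19)*J(-3, -1) = (-8 + 2*19)*1 = (-8 + 38)*1 = 30*1 = 30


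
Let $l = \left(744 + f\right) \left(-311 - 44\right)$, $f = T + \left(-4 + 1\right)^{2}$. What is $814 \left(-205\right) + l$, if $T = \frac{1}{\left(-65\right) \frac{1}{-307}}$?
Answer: $- \frac{5666202}{13} \approx -4.3586 \cdot 10^{5}$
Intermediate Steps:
$T = \frac{307}{65}$ ($T = \frac{1}{\left(-65\right) \left(- \frac{1}{307}\right)} = \frac{1}{\frac{65}{307}} = \frac{307}{65} \approx 4.7231$)
$f = \frac{892}{65}$ ($f = \frac{307}{65} + \left(-4 + 1\right)^{2} = \frac{307}{65} + \left(-3\right)^{2} = \frac{307}{65} + 9 = \frac{892}{65} \approx 13.723$)
$l = - \frac{3496892}{13}$ ($l = \left(744 + \frac{892}{65}\right) \left(-311 - 44\right) = \frac{49252}{65} \left(-355\right) = - \frac{3496892}{13} \approx -2.6899 \cdot 10^{5}$)
$814 \left(-205\right) + l = 814 \left(-205\right) - \frac{3496892}{13} = -166870 - \frac{3496892}{13} = - \frac{5666202}{13}$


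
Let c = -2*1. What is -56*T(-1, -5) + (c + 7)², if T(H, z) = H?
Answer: 81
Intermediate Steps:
c = -2
-56*T(-1, -5) + (c + 7)² = -56*(-1) + (-2 + 7)² = 56 + 5² = 56 + 25 = 81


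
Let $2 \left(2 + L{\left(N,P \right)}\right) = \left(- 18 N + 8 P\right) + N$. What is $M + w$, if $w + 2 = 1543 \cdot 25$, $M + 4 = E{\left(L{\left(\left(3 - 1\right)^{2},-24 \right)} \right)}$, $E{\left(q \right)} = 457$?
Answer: $39026$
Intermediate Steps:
$L{\left(N,P \right)} = -2 + 4 P - \frac{17 N}{2}$ ($L{\left(N,P \right)} = -2 + \frac{\left(- 18 N + 8 P\right) + N}{2} = -2 + \frac{- 17 N + 8 P}{2} = -2 - \left(- 4 P + \frac{17 N}{2}\right) = -2 + 4 P - \frac{17 N}{2}$)
$M = 453$ ($M = -4 + 457 = 453$)
$w = 38573$ ($w = -2 + 1543 \cdot 25 = -2 + 38575 = 38573$)
$M + w = 453 + 38573 = 39026$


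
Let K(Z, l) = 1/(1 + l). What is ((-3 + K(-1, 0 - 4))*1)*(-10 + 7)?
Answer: 10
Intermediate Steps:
((-3 + K(-1, 0 - 4))*1)*(-10 + 7) = ((-3 + 1/(1 + (0 - 4)))*1)*(-10 + 7) = ((-3 + 1/(1 - 4))*1)*(-3) = ((-3 + 1/(-3))*1)*(-3) = ((-3 - ⅓)*1)*(-3) = -10/3*1*(-3) = -10/3*(-3) = 10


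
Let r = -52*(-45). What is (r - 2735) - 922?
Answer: -1317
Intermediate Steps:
r = 2340
(r - 2735) - 922 = (2340 - 2735) - 922 = -395 - 922 = -1317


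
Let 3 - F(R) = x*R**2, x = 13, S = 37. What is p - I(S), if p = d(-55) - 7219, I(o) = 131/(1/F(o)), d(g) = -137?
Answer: 2323658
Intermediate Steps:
F(R) = 3 - 13*R**2
I(o) = 393 - 1703*o**2 (I(o) = 131/(1/(3 - 13*o**2)) = 131*(3 - 13*o**2) = 393 - 1703*o**2)
p = -7356 (p = -137 - 7219 = -7356)
p - I(S) = -7356 - (393 - 1703*37**2) = -7356 - (393 - 1703*1369) = -7356 - (393 - 2331407) = -7356 - 1*(-2331014) = -7356 + 2331014 = 2323658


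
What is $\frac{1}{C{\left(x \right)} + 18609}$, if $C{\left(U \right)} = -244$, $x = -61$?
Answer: $\frac{1}{18365} \approx 5.4451 \cdot 10^{-5}$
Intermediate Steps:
$\frac{1}{C{\left(x \right)} + 18609} = \frac{1}{-244 + 18609} = \frac{1}{18365}$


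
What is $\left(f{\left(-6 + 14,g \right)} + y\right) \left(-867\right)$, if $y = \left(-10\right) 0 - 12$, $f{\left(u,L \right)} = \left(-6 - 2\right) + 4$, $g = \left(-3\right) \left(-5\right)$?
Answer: $13872$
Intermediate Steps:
$g = 15$
$f{\left(u,L \right)} = -4$ ($f{\left(u,L \right)} = -8 + 4 = -4$)
$y = -12$ ($y = 0 - 12 = -12$)
$\left(f{\left(-6 + 14,g \right)} + y\right) \left(-867\right) = \left(-4 - 12\right) \left(-867\right) = \left(-16\right) \left(-867\right) = 13872$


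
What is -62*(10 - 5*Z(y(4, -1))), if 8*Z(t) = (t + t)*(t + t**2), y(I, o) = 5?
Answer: 11005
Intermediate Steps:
Z(t) = t*(t + t**2)/4 (Z(t) = ((t + t)*(t + t**2))/8 = ((2*t)*(t + t**2))/8 = (2*t*(t + t**2))/8 = t*(t + t**2)/4)
-62*(10 - 5*Z(y(4, -1))) = -62*(10 - 5*5**2*(1 + 5)/4) = -62*(10 - 5*25*6/4) = -62*(10 - 5*75/2) = -62*(10 - 375/2) = -62*(-355/2) = 11005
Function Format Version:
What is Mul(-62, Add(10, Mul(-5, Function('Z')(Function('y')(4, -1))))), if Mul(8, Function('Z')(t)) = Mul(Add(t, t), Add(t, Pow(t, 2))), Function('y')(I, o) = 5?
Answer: 11005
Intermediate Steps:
Function('Z')(t) = Mul(Rational(1, 4), t, Add(t, Pow(t, 2))) (Function('Z')(t) = Mul(Rational(1, 8), Mul(Add(t, t), Add(t, Pow(t, 2)))) = Mul(Rational(1, 8), Mul(Mul(2, t), Add(t, Pow(t, 2)))) = Mul(Rational(1, 8), Mul(2, t, Add(t, Pow(t, 2)))) = Mul(Rational(1, 4), t, Add(t, Pow(t, 2))))
Mul(-62, Add(10, Mul(-5, Function('Z')(Function('y')(4, -1))))) = Mul(-62, Add(10, Mul(-5, Mul(Rational(1, 4), Pow(5, 2), Add(1, 5))))) = Mul(-62, Add(10, Mul(-5, Mul(Rational(1, 4), 25, 6)))) = Mul(-62, Add(10, Mul(-5, Rational(75, 2)))) = Mul(-62, Add(10, Rational(-375, 2))) = Mul(-62, Rational(-355, 2)) = 11005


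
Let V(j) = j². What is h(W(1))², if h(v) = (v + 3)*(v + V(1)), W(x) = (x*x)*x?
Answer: 64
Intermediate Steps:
W(x) = x³ (W(x) = x²*x = x³)
h(v) = (1 + v)*(3 + v) (h(v) = (v + 3)*(v + 1²) = (3 + v)*(v + 1) = (3 + v)*(1 + v) = (1 + v)*(3 + v))
h(W(1))² = (3 + (1³)² + 4*1³)² = (3 + 1² + 4*1)² = (3 + 1 + 4)² = 8² = 64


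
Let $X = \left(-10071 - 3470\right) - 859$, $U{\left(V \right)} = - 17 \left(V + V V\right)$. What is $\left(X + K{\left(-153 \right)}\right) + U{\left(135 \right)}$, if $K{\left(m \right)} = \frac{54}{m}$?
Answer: $- \frac{5550846}{17} \approx -3.2652 \cdot 10^{5}$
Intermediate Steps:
$U{\left(V \right)} = - 17 V - 17 V^{2}$ ($U{\left(V \right)} = - 17 \left(V + V^{2}\right) = - 17 V - 17 V^{2}$)
$X = -14400$ ($X = -13541 - 859 = -14400$)
$\left(X + K{\left(-153 \right)}\right) + U{\left(135 \right)} = \left(-14400 + \frac{54}{-153}\right) - 2295 \left(1 + 135\right) = \left(-14400 + 54 \left(- \frac{1}{153}\right)\right) - 2295 \cdot 136 = \left(-14400 - \frac{6}{17}\right) - 312120 = - \frac{244806}{17} - 312120 = - \frac{5550846}{17}$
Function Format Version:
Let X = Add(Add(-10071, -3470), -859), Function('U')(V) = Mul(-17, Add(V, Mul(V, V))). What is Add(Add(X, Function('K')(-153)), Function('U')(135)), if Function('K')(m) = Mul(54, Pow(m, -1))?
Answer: Rational(-5550846, 17) ≈ -3.2652e+5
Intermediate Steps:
Function('U')(V) = Add(Mul(-17, V), Mul(-17, Pow(V, 2))) (Function('U')(V) = Mul(-17, Add(V, Pow(V, 2))) = Add(Mul(-17, V), Mul(-17, Pow(V, 2))))
X = -14400 (X = Add(-13541, -859) = -14400)
Add(Add(X, Function('K')(-153)), Function('U')(135)) = Add(Add(-14400, Mul(54, Pow(-153, -1))), Mul(-17, 135, Add(1, 135))) = Add(Add(-14400, Mul(54, Rational(-1, 153))), Mul(-17, 135, 136)) = Add(Add(-14400, Rational(-6, 17)), -312120) = Add(Rational(-244806, 17), -312120) = Rational(-5550846, 17)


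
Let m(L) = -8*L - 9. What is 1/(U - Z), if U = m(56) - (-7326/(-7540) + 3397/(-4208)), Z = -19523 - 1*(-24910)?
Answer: -7932080/46356379127 ≈ -0.00017111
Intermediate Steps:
Z = 5387 (Z = -19523 + 24910 = 5387)
m(L) = -9 - 8*L
U = -3626264167/7932080 (U = (-9 - 8*56) - (-7326/(-7540) + 3397/(-4208)) = (-9 - 448) - (-7326*(-1/7540) + 3397*(-1/4208)) = -457 - (3663/3770 - 3397/4208) = -457 - 1*1303607/7932080 = -457 - 1303607/7932080 = -3626264167/7932080 ≈ -457.16)
1/(U - Z) = 1/(-3626264167/7932080 - 1*5387) = 1/(-3626264167/7932080 - 5387) = 1/(-46356379127/7932080) = -7932080/46356379127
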